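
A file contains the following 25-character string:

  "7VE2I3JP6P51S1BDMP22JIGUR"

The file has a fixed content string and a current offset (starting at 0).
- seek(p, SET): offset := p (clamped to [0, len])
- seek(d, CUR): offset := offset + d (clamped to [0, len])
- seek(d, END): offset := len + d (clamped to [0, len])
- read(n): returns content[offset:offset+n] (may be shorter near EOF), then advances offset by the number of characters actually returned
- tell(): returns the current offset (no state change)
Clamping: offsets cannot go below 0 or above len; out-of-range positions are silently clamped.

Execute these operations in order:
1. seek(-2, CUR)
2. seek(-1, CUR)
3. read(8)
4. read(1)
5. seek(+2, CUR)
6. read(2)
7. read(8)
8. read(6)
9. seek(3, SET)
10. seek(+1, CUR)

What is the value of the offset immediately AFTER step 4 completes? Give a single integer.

After 1 (seek(-2, CUR)): offset=0
After 2 (seek(-1, CUR)): offset=0
After 3 (read(8)): returned '7VE2I3JP', offset=8
After 4 (read(1)): returned '6', offset=9

Answer: 9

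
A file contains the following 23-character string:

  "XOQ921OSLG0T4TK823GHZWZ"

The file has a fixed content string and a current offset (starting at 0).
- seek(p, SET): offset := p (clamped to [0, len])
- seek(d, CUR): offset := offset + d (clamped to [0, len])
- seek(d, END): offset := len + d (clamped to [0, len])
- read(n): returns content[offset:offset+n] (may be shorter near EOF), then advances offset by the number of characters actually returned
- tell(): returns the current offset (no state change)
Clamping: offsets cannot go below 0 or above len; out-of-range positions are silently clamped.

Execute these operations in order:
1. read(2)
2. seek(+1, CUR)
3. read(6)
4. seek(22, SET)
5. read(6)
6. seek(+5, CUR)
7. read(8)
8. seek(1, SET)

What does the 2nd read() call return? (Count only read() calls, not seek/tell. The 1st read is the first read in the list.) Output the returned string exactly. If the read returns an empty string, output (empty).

After 1 (read(2)): returned 'XO', offset=2
After 2 (seek(+1, CUR)): offset=3
After 3 (read(6)): returned '921OSL', offset=9
After 4 (seek(22, SET)): offset=22
After 5 (read(6)): returned 'Z', offset=23
After 6 (seek(+5, CUR)): offset=23
After 7 (read(8)): returned '', offset=23
After 8 (seek(1, SET)): offset=1

Answer: 921OSL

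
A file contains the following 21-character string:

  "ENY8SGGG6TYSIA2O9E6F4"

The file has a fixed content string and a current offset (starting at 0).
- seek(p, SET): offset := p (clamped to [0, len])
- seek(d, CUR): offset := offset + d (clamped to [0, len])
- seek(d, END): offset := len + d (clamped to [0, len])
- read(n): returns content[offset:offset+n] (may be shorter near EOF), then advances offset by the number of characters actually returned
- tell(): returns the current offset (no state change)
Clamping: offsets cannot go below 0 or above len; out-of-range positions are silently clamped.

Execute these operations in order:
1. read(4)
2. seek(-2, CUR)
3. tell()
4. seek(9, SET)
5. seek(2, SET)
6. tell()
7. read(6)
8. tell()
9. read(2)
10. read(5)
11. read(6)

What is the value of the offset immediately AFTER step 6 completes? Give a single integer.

After 1 (read(4)): returned 'ENY8', offset=4
After 2 (seek(-2, CUR)): offset=2
After 3 (tell()): offset=2
After 4 (seek(9, SET)): offset=9
After 5 (seek(2, SET)): offset=2
After 6 (tell()): offset=2

Answer: 2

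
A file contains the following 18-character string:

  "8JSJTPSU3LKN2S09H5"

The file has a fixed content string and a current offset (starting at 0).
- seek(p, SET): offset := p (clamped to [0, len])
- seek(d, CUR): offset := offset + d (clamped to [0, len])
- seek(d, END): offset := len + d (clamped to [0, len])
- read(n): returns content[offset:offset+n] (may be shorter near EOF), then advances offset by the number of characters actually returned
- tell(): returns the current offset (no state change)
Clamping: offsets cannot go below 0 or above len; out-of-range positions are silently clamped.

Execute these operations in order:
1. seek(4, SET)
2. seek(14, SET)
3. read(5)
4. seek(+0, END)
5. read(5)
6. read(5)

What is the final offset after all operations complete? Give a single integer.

After 1 (seek(4, SET)): offset=4
After 2 (seek(14, SET)): offset=14
After 3 (read(5)): returned '09H5', offset=18
After 4 (seek(+0, END)): offset=18
After 5 (read(5)): returned '', offset=18
After 6 (read(5)): returned '', offset=18

Answer: 18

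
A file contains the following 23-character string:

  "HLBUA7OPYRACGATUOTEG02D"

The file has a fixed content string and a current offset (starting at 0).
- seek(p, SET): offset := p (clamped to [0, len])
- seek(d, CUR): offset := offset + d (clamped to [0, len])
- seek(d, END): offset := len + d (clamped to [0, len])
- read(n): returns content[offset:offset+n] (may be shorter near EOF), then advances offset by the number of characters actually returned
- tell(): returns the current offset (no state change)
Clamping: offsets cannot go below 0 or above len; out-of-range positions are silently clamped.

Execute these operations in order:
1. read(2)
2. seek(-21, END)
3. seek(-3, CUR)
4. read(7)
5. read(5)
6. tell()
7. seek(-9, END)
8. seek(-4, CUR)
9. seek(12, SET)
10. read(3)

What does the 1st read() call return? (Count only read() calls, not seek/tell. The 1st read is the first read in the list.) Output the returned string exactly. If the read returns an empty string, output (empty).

After 1 (read(2)): returned 'HL', offset=2
After 2 (seek(-21, END)): offset=2
After 3 (seek(-3, CUR)): offset=0
After 4 (read(7)): returned 'HLBUA7O', offset=7
After 5 (read(5)): returned 'PYRAC', offset=12
After 6 (tell()): offset=12
After 7 (seek(-9, END)): offset=14
After 8 (seek(-4, CUR)): offset=10
After 9 (seek(12, SET)): offset=12
After 10 (read(3)): returned 'GAT', offset=15

Answer: HL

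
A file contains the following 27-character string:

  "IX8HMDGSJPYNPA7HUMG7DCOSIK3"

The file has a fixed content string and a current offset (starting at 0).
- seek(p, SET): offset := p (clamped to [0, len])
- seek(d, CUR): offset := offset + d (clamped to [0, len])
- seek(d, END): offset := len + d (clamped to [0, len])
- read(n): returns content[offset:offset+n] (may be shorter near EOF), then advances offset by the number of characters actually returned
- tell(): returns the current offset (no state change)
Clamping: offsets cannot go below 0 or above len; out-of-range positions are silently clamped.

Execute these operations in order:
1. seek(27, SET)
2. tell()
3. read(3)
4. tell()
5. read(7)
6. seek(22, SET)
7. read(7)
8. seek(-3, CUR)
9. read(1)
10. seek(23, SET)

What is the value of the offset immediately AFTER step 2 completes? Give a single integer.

Answer: 27

Derivation:
After 1 (seek(27, SET)): offset=27
After 2 (tell()): offset=27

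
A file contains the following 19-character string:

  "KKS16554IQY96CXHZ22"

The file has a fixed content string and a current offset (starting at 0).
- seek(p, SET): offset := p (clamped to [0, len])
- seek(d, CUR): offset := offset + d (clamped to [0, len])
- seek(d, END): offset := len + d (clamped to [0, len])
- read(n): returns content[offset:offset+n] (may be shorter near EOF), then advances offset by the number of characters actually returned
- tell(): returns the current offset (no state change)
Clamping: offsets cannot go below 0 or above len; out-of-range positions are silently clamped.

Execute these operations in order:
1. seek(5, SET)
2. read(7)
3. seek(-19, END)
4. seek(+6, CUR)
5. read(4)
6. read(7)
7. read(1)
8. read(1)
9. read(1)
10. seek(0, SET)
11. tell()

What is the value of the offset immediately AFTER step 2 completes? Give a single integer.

After 1 (seek(5, SET)): offset=5
After 2 (read(7)): returned '554IQY9', offset=12

Answer: 12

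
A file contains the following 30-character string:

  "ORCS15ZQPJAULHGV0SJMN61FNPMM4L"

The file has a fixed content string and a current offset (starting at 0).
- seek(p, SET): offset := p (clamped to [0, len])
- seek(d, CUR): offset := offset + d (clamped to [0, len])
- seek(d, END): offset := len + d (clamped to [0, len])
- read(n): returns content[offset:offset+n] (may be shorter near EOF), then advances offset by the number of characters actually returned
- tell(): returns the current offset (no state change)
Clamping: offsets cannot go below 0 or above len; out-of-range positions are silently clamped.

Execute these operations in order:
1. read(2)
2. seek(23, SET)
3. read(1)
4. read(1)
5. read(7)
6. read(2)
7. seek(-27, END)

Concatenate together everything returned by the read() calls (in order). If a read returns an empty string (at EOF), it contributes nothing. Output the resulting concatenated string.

Answer: ORFNPMM4L

Derivation:
After 1 (read(2)): returned 'OR', offset=2
After 2 (seek(23, SET)): offset=23
After 3 (read(1)): returned 'F', offset=24
After 4 (read(1)): returned 'N', offset=25
After 5 (read(7)): returned 'PMM4L', offset=30
After 6 (read(2)): returned '', offset=30
After 7 (seek(-27, END)): offset=3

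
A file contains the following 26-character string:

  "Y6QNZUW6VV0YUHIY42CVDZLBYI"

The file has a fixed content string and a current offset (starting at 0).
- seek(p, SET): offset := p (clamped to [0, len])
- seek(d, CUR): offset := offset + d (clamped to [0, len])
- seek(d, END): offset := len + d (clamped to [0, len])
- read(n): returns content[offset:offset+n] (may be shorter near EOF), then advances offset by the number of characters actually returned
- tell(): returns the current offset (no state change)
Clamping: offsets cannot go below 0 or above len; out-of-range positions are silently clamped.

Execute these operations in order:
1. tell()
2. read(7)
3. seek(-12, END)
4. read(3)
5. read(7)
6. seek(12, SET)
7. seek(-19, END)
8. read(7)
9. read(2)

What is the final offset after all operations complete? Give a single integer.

After 1 (tell()): offset=0
After 2 (read(7)): returned 'Y6QNZUW', offset=7
After 3 (seek(-12, END)): offset=14
After 4 (read(3)): returned 'IY4', offset=17
After 5 (read(7)): returned '2CVDZLB', offset=24
After 6 (seek(12, SET)): offset=12
After 7 (seek(-19, END)): offset=7
After 8 (read(7)): returned '6VV0YUH', offset=14
After 9 (read(2)): returned 'IY', offset=16

Answer: 16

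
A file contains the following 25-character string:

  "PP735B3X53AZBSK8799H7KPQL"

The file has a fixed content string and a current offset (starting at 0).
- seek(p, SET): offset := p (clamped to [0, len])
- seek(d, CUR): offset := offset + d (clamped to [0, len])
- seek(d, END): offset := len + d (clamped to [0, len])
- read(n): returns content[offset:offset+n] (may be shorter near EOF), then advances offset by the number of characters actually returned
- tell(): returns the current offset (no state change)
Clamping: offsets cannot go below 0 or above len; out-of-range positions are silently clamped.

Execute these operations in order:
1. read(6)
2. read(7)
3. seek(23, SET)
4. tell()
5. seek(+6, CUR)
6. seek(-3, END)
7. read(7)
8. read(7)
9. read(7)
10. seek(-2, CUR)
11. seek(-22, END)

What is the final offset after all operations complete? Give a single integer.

After 1 (read(6)): returned 'PP735B', offset=6
After 2 (read(7)): returned '3X53AZB', offset=13
After 3 (seek(23, SET)): offset=23
After 4 (tell()): offset=23
After 5 (seek(+6, CUR)): offset=25
After 6 (seek(-3, END)): offset=22
After 7 (read(7)): returned 'PQL', offset=25
After 8 (read(7)): returned '', offset=25
After 9 (read(7)): returned '', offset=25
After 10 (seek(-2, CUR)): offset=23
After 11 (seek(-22, END)): offset=3

Answer: 3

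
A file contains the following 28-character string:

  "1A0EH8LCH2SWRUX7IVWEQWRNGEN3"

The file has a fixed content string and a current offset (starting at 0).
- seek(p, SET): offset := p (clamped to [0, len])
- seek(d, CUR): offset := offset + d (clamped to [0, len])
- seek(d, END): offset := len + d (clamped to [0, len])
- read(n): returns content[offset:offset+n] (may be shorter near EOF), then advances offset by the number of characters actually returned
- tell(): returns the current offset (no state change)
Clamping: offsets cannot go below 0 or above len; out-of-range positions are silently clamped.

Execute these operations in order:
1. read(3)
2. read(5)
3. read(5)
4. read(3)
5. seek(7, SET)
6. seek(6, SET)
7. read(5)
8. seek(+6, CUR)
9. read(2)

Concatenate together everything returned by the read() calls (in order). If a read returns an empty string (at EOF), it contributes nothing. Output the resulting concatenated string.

Answer: 1A0EH8LCH2SWRUX7LCH2SVW

Derivation:
After 1 (read(3)): returned '1A0', offset=3
After 2 (read(5)): returned 'EH8LC', offset=8
After 3 (read(5)): returned 'H2SWR', offset=13
After 4 (read(3)): returned 'UX7', offset=16
After 5 (seek(7, SET)): offset=7
After 6 (seek(6, SET)): offset=6
After 7 (read(5)): returned 'LCH2S', offset=11
After 8 (seek(+6, CUR)): offset=17
After 9 (read(2)): returned 'VW', offset=19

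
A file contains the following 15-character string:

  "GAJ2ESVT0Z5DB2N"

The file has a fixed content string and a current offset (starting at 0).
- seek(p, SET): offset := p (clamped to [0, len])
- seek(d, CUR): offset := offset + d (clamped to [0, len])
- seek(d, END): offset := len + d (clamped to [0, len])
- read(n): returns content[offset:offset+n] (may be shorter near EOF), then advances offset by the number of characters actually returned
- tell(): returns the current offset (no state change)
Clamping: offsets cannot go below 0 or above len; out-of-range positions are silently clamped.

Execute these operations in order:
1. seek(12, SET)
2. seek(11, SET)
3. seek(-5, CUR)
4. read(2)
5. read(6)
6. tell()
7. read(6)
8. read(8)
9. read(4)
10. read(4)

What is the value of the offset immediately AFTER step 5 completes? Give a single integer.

After 1 (seek(12, SET)): offset=12
After 2 (seek(11, SET)): offset=11
After 3 (seek(-5, CUR)): offset=6
After 4 (read(2)): returned 'VT', offset=8
After 5 (read(6)): returned '0Z5DB2', offset=14

Answer: 14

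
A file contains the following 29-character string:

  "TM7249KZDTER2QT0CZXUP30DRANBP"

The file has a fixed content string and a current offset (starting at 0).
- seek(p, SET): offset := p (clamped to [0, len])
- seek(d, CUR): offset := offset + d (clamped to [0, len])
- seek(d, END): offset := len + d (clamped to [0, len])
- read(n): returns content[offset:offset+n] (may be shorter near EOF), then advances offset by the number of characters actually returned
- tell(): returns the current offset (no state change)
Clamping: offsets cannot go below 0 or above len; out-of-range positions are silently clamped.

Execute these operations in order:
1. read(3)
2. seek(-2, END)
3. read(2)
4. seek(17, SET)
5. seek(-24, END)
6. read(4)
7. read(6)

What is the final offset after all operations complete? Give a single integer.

After 1 (read(3)): returned 'TM7', offset=3
After 2 (seek(-2, END)): offset=27
After 3 (read(2)): returned 'BP', offset=29
After 4 (seek(17, SET)): offset=17
After 5 (seek(-24, END)): offset=5
After 6 (read(4)): returned '9KZD', offset=9
After 7 (read(6)): returned 'TER2QT', offset=15

Answer: 15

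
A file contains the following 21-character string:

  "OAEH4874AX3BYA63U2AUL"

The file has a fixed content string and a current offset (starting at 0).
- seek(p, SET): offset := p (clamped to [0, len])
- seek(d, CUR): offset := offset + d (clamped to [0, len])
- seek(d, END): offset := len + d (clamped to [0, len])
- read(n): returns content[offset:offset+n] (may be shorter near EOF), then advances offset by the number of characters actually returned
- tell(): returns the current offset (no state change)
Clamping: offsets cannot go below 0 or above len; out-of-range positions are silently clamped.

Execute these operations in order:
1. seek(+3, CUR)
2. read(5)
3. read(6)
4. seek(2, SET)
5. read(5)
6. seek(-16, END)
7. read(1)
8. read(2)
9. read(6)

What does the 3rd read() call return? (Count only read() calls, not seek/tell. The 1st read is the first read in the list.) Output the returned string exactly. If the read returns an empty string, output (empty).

After 1 (seek(+3, CUR)): offset=3
After 2 (read(5)): returned 'H4874', offset=8
After 3 (read(6)): returned 'AX3BYA', offset=14
After 4 (seek(2, SET)): offset=2
After 5 (read(5)): returned 'EH487', offset=7
After 6 (seek(-16, END)): offset=5
After 7 (read(1)): returned '8', offset=6
After 8 (read(2)): returned '74', offset=8
After 9 (read(6)): returned 'AX3BYA', offset=14

Answer: EH487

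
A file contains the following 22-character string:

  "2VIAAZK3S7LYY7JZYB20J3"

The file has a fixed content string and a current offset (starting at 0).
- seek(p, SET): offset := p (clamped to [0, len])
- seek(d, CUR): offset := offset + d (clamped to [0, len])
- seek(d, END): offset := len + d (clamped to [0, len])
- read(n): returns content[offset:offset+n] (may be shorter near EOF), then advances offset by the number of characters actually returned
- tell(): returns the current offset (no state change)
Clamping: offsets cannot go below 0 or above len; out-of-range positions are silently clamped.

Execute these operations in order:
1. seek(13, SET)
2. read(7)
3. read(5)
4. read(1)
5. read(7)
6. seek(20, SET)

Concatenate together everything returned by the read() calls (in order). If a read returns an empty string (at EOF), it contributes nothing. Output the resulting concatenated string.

Answer: 7JZYB20J3

Derivation:
After 1 (seek(13, SET)): offset=13
After 2 (read(7)): returned '7JZYB20', offset=20
After 3 (read(5)): returned 'J3', offset=22
After 4 (read(1)): returned '', offset=22
After 5 (read(7)): returned '', offset=22
After 6 (seek(20, SET)): offset=20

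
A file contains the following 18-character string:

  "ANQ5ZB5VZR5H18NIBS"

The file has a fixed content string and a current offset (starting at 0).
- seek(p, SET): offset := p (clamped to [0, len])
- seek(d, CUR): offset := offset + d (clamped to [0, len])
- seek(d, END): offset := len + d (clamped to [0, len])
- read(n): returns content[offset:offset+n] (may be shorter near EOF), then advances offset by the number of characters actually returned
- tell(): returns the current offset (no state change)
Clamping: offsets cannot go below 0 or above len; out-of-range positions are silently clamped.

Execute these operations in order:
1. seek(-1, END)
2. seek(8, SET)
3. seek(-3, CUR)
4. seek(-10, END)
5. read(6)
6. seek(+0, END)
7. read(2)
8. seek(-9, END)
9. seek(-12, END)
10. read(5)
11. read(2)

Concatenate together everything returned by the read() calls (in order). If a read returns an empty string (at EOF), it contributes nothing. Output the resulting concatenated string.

Answer: ZR5H185VZR5H1

Derivation:
After 1 (seek(-1, END)): offset=17
After 2 (seek(8, SET)): offset=8
After 3 (seek(-3, CUR)): offset=5
After 4 (seek(-10, END)): offset=8
After 5 (read(6)): returned 'ZR5H18', offset=14
After 6 (seek(+0, END)): offset=18
After 7 (read(2)): returned '', offset=18
After 8 (seek(-9, END)): offset=9
After 9 (seek(-12, END)): offset=6
After 10 (read(5)): returned '5VZR5', offset=11
After 11 (read(2)): returned 'H1', offset=13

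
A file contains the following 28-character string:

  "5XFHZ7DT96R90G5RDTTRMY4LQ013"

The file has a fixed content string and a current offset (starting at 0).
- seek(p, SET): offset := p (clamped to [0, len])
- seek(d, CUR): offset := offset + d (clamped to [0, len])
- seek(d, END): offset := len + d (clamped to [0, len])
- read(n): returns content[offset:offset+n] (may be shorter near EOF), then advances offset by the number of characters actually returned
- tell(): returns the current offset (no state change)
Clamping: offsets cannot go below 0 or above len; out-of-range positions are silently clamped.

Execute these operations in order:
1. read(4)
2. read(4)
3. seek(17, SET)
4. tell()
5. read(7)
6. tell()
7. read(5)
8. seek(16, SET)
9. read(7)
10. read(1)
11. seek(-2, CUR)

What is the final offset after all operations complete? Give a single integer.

After 1 (read(4)): returned '5XFH', offset=4
After 2 (read(4)): returned 'Z7DT', offset=8
After 3 (seek(17, SET)): offset=17
After 4 (tell()): offset=17
After 5 (read(7)): returned 'TTRMY4L', offset=24
After 6 (tell()): offset=24
After 7 (read(5)): returned 'Q013', offset=28
After 8 (seek(16, SET)): offset=16
After 9 (read(7)): returned 'DTTRMY4', offset=23
After 10 (read(1)): returned 'L', offset=24
After 11 (seek(-2, CUR)): offset=22

Answer: 22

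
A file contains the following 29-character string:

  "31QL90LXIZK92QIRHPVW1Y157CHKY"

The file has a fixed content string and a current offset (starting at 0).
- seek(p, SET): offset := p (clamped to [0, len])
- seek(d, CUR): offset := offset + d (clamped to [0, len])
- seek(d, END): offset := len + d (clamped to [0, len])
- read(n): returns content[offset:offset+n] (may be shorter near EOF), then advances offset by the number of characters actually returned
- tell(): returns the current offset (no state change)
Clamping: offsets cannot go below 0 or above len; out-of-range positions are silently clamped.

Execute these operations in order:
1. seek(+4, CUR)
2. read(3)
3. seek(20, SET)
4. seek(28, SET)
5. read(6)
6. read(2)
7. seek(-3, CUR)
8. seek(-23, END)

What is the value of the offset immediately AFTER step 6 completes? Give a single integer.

Answer: 29

Derivation:
After 1 (seek(+4, CUR)): offset=4
After 2 (read(3)): returned '90L', offset=7
After 3 (seek(20, SET)): offset=20
After 4 (seek(28, SET)): offset=28
After 5 (read(6)): returned 'Y', offset=29
After 6 (read(2)): returned '', offset=29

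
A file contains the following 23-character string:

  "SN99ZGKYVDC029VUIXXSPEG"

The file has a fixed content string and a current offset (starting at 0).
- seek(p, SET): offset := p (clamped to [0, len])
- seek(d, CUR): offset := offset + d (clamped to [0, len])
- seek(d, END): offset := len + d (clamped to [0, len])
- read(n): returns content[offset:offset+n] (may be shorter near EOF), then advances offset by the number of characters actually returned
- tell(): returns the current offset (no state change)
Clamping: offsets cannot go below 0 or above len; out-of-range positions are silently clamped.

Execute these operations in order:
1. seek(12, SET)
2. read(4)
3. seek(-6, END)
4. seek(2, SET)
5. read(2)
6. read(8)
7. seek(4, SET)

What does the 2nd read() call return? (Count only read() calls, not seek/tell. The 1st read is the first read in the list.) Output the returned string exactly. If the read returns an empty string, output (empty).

Answer: 99

Derivation:
After 1 (seek(12, SET)): offset=12
After 2 (read(4)): returned '29VU', offset=16
After 3 (seek(-6, END)): offset=17
After 4 (seek(2, SET)): offset=2
After 5 (read(2)): returned '99', offset=4
After 6 (read(8)): returned 'ZGKYVDC0', offset=12
After 7 (seek(4, SET)): offset=4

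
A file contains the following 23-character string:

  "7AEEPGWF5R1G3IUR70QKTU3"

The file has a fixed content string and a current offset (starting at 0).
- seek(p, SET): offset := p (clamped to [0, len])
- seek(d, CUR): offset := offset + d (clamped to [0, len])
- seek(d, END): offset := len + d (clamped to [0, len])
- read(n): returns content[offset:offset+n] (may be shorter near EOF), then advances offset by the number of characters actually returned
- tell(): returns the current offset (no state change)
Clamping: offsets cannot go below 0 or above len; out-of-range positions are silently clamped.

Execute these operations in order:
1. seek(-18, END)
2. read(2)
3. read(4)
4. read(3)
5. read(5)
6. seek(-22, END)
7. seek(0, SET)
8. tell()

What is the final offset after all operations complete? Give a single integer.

After 1 (seek(-18, END)): offset=5
After 2 (read(2)): returned 'GW', offset=7
After 3 (read(4)): returned 'F5R1', offset=11
After 4 (read(3)): returned 'G3I', offset=14
After 5 (read(5)): returned 'UR70Q', offset=19
After 6 (seek(-22, END)): offset=1
After 7 (seek(0, SET)): offset=0
After 8 (tell()): offset=0

Answer: 0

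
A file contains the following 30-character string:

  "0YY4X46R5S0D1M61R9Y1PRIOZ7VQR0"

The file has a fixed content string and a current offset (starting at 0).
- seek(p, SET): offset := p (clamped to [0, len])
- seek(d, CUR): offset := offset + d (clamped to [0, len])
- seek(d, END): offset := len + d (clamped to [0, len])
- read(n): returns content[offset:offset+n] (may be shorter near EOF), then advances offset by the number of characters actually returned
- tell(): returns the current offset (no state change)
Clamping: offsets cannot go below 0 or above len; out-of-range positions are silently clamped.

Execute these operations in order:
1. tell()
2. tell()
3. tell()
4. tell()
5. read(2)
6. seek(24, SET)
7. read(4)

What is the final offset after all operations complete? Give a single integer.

Answer: 28

Derivation:
After 1 (tell()): offset=0
After 2 (tell()): offset=0
After 3 (tell()): offset=0
After 4 (tell()): offset=0
After 5 (read(2)): returned '0Y', offset=2
After 6 (seek(24, SET)): offset=24
After 7 (read(4)): returned 'Z7VQ', offset=28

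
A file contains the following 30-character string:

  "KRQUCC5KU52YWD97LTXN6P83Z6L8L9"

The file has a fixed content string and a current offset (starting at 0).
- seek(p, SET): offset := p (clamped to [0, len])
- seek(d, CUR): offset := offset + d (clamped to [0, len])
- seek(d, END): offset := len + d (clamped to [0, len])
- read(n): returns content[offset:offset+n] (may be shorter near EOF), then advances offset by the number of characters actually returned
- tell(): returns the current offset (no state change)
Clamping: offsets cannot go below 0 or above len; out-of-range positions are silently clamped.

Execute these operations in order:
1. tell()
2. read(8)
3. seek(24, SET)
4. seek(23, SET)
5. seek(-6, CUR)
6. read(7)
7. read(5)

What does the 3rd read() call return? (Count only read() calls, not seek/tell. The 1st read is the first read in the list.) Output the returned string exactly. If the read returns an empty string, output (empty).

Answer: Z6L8L

Derivation:
After 1 (tell()): offset=0
After 2 (read(8)): returned 'KRQUCC5K', offset=8
After 3 (seek(24, SET)): offset=24
After 4 (seek(23, SET)): offset=23
After 5 (seek(-6, CUR)): offset=17
After 6 (read(7)): returned 'TXN6P83', offset=24
After 7 (read(5)): returned 'Z6L8L', offset=29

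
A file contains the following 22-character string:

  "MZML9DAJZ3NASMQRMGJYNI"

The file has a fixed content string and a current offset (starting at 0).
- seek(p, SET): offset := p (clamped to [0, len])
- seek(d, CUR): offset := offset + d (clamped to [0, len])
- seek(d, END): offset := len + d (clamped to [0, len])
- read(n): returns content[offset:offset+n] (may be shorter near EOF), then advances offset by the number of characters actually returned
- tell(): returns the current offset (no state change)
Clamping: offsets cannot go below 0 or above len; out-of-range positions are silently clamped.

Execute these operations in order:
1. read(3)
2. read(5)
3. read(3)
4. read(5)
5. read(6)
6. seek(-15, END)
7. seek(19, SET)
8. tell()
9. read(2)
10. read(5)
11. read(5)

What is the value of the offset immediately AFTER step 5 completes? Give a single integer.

After 1 (read(3)): returned 'MZM', offset=3
After 2 (read(5)): returned 'L9DAJ', offset=8
After 3 (read(3)): returned 'Z3N', offset=11
After 4 (read(5)): returned 'ASMQR', offset=16
After 5 (read(6)): returned 'MGJYNI', offset=22

Answer: 22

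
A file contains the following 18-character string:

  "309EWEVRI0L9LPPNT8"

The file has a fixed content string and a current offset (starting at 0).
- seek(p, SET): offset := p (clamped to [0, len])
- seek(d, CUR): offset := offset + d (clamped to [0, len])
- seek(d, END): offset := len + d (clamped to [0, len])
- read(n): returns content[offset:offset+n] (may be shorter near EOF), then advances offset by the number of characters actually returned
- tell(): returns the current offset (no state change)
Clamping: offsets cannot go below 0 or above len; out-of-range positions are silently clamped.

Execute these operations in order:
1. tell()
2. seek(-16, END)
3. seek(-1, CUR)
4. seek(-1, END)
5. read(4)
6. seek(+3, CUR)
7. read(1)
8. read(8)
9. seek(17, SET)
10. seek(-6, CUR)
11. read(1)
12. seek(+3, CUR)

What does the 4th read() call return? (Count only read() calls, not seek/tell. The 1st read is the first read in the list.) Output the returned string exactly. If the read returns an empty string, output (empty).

After 1 (tell()): offset=0
After 2 (seek(-16, END)): offset=2
After 3 (seek(-1, CUR)): offset=1
After 4 (seek(-1, END)): offset=17
After 5 (read(4)): returned '8', offset=18
After 6 (seek(+3, CUR)): offset=18
After 7 (read(1)): returned '', offset=18
After 8 (read(8)): returned '', offset=18
After 9 (seek(17, SET)): offset=17
After 10 (seek(-6, CUR)): offset=11
After 11 (read(1)): returned '9', offset=12
After 12 (seek(+3, CUR)): offset=15

Answer: 9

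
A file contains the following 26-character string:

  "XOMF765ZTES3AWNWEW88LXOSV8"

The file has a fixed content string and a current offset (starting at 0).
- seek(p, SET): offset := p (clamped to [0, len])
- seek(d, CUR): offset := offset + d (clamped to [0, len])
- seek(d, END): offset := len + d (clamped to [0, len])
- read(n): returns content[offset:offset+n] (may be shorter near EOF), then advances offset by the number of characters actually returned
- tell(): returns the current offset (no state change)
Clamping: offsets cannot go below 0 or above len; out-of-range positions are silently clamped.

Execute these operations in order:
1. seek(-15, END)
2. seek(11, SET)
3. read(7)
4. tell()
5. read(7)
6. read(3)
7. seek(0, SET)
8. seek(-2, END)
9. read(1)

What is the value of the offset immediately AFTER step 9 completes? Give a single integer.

Answer: 25

Derivation:
After 1 (seek(-15, END)): offset=11
After 2 (seek(11, SET)): offset=11
After 3 (read(7)): returned '3AWNWEW', offset=18
After 4 (tell()): offset=18
After 5 (read(7)): returned '88LXOSV', offset=25
After 6 (read(3)): returned '8', offset=26
After 7 (seek(0, SET)): offset=0
After 8 (seek(-2, END)): offset=24
After 9 (read(1)): returned 'V', offset=25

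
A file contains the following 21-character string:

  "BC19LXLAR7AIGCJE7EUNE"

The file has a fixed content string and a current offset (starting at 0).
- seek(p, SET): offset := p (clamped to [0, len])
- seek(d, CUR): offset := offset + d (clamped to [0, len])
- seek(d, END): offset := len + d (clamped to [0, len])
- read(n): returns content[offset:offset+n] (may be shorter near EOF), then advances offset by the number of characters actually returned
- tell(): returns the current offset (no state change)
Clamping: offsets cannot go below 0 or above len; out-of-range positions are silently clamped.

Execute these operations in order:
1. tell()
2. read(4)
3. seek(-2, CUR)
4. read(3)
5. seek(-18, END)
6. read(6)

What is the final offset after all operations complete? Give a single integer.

Answer: 9

Derivation:
After 1 (tell()): offset=0
After 2 (read(4)): returned 'BC19', offset=4
After 3 (seek(-2, CUR)): offset=2
After 4 (read(3)): returned '19L', offset=5
After 5 (seek(-18, END)): offset=3
After 6 (read(6)): returned '9LXLAR', offset=9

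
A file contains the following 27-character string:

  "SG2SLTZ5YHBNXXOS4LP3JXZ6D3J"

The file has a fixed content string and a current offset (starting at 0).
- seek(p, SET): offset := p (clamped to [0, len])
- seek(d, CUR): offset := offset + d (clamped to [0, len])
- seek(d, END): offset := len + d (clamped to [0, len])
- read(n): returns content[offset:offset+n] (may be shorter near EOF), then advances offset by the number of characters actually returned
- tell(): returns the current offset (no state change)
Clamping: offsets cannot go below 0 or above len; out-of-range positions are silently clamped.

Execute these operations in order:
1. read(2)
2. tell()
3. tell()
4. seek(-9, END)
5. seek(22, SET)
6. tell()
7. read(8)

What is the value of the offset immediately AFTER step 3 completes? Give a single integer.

Answer: 2

Derivation:
After 1 (read(2)): returned 'SG', offset=2
After 2 (tell()): offset=2
After 3 (tell()): offset=2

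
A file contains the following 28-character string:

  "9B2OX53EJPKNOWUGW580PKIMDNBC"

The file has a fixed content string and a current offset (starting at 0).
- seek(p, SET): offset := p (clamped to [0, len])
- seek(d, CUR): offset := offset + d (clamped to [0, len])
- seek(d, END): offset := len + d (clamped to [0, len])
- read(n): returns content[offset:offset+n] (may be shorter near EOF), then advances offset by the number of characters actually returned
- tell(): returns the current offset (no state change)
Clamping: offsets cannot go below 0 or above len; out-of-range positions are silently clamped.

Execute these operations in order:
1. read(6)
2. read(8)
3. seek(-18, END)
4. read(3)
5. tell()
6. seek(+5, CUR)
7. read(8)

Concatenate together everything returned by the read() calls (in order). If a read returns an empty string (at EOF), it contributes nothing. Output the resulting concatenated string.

Answer: 9B2OX53EJPKNOWKNO80PKIMDN

Derivation:
After 1 (read(6)): returned '9B2OX5', offset=6
After 2 (read(8)): returned '3EJPKNOW', offset=14
After 3 (seek(-18, END)): offset=10
After 4 (read(3)): returned 'KNO', offset=13
After 5 (tell()): offset=13
After 6 (seek(+5, CUR)): offset=18
After 7 (read(8)): returned '80PKIMDN', offset=26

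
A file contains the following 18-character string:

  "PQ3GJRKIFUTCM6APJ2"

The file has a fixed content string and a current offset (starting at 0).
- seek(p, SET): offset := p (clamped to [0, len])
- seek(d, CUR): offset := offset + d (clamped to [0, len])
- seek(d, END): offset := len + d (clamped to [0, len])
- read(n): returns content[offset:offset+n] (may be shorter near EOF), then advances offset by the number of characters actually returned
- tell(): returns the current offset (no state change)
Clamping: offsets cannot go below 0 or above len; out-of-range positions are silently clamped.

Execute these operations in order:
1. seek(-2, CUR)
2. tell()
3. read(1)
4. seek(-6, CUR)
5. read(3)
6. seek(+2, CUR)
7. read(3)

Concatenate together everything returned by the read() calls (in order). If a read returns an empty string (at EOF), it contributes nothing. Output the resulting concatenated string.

Answer: PPQ3RKI

Derivation:
After 1 (seek(-2, CUR)): offset=0
After 2 (tell()): offset=0
After 3 (read(1)): returned 'P', offset=1
After 4 (seek(-6, CUR)): offset=0
After 5 (read(3)): returned 'PQ3', offset=3
After 6 (seek(+2, CUR)): offset=5
After 7 (read(3)): returned 'RKI', offset=8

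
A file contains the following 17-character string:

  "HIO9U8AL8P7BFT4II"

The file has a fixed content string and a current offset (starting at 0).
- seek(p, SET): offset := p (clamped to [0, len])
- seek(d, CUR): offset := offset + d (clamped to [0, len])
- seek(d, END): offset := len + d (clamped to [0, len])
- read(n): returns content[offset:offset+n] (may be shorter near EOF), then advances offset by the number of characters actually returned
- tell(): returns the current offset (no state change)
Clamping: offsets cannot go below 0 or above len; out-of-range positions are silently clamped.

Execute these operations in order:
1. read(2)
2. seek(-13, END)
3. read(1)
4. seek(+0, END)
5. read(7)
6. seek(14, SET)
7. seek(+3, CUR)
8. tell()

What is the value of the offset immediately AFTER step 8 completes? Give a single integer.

After 1 (read(2)): returned 'HI', offset=2
After 2 (seek(-13, END)): offset=4
After 3 (read(1)): returned 'U', offset=5
After 4 (seek(+0, END)): offset=17
After 5 (read(7)): returned '', offset=17
After 6 (seek(14, SET)): offset=14
After 7 (seek(+3, CUR)): offset=17
After 8 (tell()): offset=17

Answer: 17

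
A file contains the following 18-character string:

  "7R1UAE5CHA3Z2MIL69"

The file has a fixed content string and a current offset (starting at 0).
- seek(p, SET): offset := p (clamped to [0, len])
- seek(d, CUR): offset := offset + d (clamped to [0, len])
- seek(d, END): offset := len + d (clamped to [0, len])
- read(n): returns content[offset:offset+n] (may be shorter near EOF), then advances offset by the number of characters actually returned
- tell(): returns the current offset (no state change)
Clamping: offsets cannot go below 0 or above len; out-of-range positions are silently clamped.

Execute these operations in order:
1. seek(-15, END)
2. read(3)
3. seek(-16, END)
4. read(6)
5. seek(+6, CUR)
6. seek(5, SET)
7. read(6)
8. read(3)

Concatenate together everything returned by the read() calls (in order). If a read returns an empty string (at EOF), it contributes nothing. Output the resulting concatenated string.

After 1 (seek(-15, END)): offset=3
After 2 (read(3)): returned 'UAE', offset=6
After 3 (seek(-16, END)): offset=2
After 4 (read(6)): returned '1UAE5C', offset=8
After 5 (seek(+6, CUR)): offset=14
After 6 (seek(5, SET)): offset=5
After 7 (read(6)): returned 'E5CHA3', offset=11
After 8 (read(3)): returned 'Z2M', offset=14

Answer: UAE1UAE5CE5CHA3Z2M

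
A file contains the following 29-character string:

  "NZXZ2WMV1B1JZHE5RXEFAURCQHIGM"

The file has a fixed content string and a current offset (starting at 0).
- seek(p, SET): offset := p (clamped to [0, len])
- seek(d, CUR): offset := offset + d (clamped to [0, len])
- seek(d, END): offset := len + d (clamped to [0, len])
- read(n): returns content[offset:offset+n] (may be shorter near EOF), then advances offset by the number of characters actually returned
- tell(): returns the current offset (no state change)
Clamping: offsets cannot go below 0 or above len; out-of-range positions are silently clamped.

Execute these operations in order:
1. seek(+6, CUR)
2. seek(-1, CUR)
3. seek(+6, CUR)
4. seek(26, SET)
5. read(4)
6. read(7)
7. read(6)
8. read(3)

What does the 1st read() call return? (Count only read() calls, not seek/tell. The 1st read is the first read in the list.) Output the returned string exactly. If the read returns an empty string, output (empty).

After 1 (seek(+6, CUR)): offset=6
After 2 (seek(-1, CUR)): offset=5
After 3 (seek(+6, CUR)): offset=11
After 4 (seek(26, SET)): offset=26
After 5 (read(4)): returned 'IGM', offset=29
After 6 (read(7)): returned '', offset=29
After 7 (read(6)): returned '', offset=29
After 8 (read(3)): returned '', offset=29

Answer: IGM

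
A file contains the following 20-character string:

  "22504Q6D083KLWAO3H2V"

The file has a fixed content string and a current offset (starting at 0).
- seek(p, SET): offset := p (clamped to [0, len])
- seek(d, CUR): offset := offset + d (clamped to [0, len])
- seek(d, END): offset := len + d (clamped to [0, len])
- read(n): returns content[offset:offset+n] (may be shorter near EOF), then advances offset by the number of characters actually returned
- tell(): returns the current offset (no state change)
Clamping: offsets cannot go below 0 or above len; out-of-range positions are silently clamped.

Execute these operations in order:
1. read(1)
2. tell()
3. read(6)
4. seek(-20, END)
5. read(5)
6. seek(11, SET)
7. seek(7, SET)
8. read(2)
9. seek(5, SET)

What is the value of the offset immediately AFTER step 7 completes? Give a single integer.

After 1 (read(1)): returned '2', offset=1
After 2 (tell()): offset=1
After 3 (read(6)): returned '2504Q6', offset=7
After 4 (seek(-20, END)): offset=0
After 5 (read(5)): returned '22504', offset=5
After 6 (seek(11, SET)): offset=11
After 7 (seek(7, SET)): offset=7

Answer: 7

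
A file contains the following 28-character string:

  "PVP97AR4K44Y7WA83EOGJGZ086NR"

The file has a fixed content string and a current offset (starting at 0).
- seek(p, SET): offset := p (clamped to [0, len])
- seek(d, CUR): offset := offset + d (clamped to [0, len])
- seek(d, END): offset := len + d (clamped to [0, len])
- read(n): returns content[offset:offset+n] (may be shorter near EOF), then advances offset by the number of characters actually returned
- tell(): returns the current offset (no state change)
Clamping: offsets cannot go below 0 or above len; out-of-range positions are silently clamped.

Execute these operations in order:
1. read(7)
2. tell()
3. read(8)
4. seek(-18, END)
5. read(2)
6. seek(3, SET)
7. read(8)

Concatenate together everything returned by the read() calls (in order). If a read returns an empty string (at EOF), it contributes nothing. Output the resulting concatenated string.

After 1 (read(7)): returned 'PVP97AR', offset=7
After 2 (tell()): offset=7
After 3 (read(8)): returned '4K44Y7WA', offset=15
After 4 (seek(-18, END)): offset=10
After 5 (read(2)): returned '4Y', offset=12
After 6 (seek(3, SET)): offset=3
After 7 (read(8)): returned '97AR4K44', offset=11

Answer: PVP97AR4K44Y7WA4Y97AR4K44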